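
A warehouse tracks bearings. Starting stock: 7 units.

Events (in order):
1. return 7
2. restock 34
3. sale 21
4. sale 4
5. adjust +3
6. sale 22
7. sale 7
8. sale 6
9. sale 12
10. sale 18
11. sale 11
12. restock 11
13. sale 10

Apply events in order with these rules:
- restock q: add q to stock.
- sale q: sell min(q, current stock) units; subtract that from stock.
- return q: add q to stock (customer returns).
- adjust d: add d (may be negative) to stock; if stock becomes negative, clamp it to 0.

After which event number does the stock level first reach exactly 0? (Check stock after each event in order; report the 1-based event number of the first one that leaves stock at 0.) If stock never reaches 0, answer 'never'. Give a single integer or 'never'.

Processing events:
Start: stock = 7
  Event 1 (return 7): 7 + 7 = 14
  Event 2 (restock 34): 14 + 34 = 48
  Event 3 (sale 21): sell min(21,48)=21. stock: 48 - 21 = 27. total_sold = 21
  Event 4 (sale 4): sell min(4,27)=4. stock: 27 - 4 = 23. total_sold = 25
  Event 5 (adjust +3): 23 + 3 = 26
  Event 6 (sale 22): sell min(22,26)=22. stock: 26 - 22 = 4. total_sold = 47
  Event 7 (sale 7): sell min(7,4)=4. stock: 4 - 4 = 0. total_sold = 51
  Event 8 (sale 6): sell min(6,0)=0. stock: 0 - 0 = 0. total_sold = 51
  Event 9 (sale 12): sell min(12,0)=0. stock: 0 - 0 = 0. total_sold = 51
  Event 10 (sale 18): sell min(18,0)=0. stock: 0 - 0 = 0. total_sold = 51
  Event 11 (sale 11): sell min(11,0)=0. stock: 0 - 0 = 0. total_sold = 51
  Event 12 (restock 11): 0 + 11 = 11
  Event 13 (sale 10): sell min(10,11)=10. stock: 11 - 10 = 1. total_sold = 61
Final: stock = 1, total_sold = 61

First zero at event 7.

Answer: 7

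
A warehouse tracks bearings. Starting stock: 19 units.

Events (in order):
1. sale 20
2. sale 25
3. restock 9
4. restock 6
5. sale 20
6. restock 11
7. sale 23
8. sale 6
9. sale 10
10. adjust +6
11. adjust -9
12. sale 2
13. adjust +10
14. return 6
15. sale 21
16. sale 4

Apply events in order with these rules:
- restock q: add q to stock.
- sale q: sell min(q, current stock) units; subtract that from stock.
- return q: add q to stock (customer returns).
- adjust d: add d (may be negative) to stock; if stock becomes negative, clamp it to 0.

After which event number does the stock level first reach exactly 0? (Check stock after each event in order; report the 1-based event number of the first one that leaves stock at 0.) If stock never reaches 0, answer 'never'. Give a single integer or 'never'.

Processing events:
Start: stock = 19
  Event 1 (sale 20): sell min(20,19)=19. stock: 19 - 19 = 0. total_sold = 19
  Event 2 (sale 25): sell min(25,0)=0. stock: 0 - 0 = 0. total_sold = 19
  Event 3 (restock 9): 0 + 9 = 9
  Event 4 (restock 6): 9 + 6 = 15
  Event 5 (sale 20): sell min(20,15)=15. stock: 15 - 15 = 0. total_sold = 34
  Event 6 (restock 11): 0 + 11 = 11
  Event 7 (sale 23): sell min(23,11)=11. stock: 11 - 11 = 0. total_sold = 45
  Event 8 (sale 6): sell min(6,0)=0. stock: 0 - 0 = 0. total_sold = 45
  Event 9 (sale 10): sell min(10,0)=0. stock: 0 - 0 = 0. total_sold = 45
  Event 10 (adjust +6): 0 + 6 = 6
  Event 11 (adjust -9): 6 + -9 = 0 (clamped to 0)
  Event 12 (sale 2): sell min(2,0)=0. stock: 0 - 0 = 0. total_sold = 45
  Event 13 (adjust +10): 0 + 10 = 10
  Event 14 (return 6): 10 + 6 = 16
  Event 15 (sale 21): sell min(21,16)=16. stock: 16 - 16 = 0. total_sold = 61
  Event 16 (sale 4): sell min(4,0)=0. stock: 0 - 0 = 0. total_sold = 61
Final: stock = 0, total_sold = 61

First zero at event 1.

Answer: 1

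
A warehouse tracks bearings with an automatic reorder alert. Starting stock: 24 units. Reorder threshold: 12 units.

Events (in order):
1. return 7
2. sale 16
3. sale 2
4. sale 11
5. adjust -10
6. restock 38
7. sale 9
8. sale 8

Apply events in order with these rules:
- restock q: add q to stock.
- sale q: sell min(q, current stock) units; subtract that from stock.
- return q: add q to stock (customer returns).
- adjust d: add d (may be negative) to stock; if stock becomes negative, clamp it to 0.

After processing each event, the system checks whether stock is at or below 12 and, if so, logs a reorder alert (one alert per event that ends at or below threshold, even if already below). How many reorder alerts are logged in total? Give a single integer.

Answer: 2

Derivation:
Processing events:
Start: stock = 24
  Event 1 (return 7): 24 + 7 = 31
  Event 2 (sale 16): sell min(16,31)=16. stock: 31 - 16 = 15. total_sold = 16
  Event 3 (sale 2): sell min(2,15)=2. stock: 15 - 2 = 13. total_sold = 18
  Event 4 (sale 11): sell min(11,13)=11. stock: 13 - 11 = 2. total_sold = 29
  Event 5 (adjust -10): 2 + -10 = 0 (clamped to 0)
  Event 6 (restock 38): 0 + 38 = 38
  Event 7 (sale 9): sell min(9,38)=9. stock: 38 - 9 = 29. total_sold = 38
  Event 8 (sale 8): sell min(8,29)=8. stock: 29 - 8 = 21. total_sold = 46
Final: stock = 21, total_sold = 46

Checking against threshold 12:
  After event 1: stock=31 > 12
  After event 2: stock=15 > 12
  After event 3: stock=13 > 12
  After event 4: stock=2 <= 12 -> ALERT
  After event 5: stock=0 <= 12 -> ALERT
  After event 6: stock=38 > 12
  After event 7: stock=29 > 12
  After event 8: stock=21 > 12
Alert events: [4, 5]. Count = 2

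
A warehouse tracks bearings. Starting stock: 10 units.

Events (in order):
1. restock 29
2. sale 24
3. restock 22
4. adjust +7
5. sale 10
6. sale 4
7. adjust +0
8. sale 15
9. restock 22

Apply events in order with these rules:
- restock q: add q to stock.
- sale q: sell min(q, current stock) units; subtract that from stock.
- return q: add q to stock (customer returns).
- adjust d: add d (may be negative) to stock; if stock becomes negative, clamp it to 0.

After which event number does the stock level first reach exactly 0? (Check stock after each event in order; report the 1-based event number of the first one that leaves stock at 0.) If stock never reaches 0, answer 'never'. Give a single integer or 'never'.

Processing events:
Start: stock = 10
  Event 1 (restock 29): 10 + 29 = 39
  Event 2 (sale 24): sell min(24,39)=24. stock: 39 - 24 = 15. total_sold = 24
  Event 3 (restock 22): 15 + 22 = 37
  Event 4 (adjust +7): 37 + 7 = 44
  Event 5 (sale 10): sell min(10,44)=10. stock: 44 - 10 = 34. total_sold = 34
  Event 6 (sale 4): sell min(4,34)=4. stock: 34 - 4 = 30. total_sold = 38
  Event 7 (adjust +0): 30 + 0 = 30
  Event 8 (sale 15): sell min(15,30)=15. stock: 30 - 15 = 15. total_sold = 53
  Event 9 (restock 22): 15 + 22 = 37
Final: stock = 37, total_sold = 53

Stock never reaches 0.

Answer: never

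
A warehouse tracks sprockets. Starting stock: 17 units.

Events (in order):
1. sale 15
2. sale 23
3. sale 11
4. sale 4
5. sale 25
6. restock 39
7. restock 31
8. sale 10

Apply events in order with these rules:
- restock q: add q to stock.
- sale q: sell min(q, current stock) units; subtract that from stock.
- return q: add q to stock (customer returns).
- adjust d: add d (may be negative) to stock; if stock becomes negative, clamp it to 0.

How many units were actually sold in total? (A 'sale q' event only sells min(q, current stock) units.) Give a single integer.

Answer: 27

Derivation:
Processing events:
Start: stock = 17
  Event 1 (sale 15): sell min(15,17)=15. stock: 17 - 15 = 2. total_sold = 15
  Event 2 (sale 23): sell min(23,2)=2. stock: 2 - 2 = 0. total_sold = 17
  Event 3 (sale 11): sell min(11,0)=0. stock: 0 - 0 = 0. total_sold = 17
  Event 4 (sale 4): sell min(4,0)=0. stock: 0 - 0 = 0. total_sold = 17
  Event 5 (sale 25): sell min(25,0)=0. stock: 0 - 0 = 0. total_sold = 17
  Event 6 (restock 39): 0 + 39 = 39
  Event 7 (restock 31): 39 + 31 = 70
  Event 8 (sale 10): sell min(10,70)=10. stock: 70 - 10 = 60. total_sold = 27
Final: stock = 60, total_sold = 27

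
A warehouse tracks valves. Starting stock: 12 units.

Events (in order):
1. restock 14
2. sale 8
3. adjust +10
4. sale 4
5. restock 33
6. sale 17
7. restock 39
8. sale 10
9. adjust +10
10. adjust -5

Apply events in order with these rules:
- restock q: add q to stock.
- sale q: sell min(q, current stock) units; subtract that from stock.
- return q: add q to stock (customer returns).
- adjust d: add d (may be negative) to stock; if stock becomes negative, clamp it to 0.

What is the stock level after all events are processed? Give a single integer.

Processing events:
Start: stock = 12
  Event 1 (restock 14): 12 + 14 = 26
  Event 2 (sale 8): sell min(8,26)=8. stock: 26 - 8 = 18. total_sold = 8
  Event 3 (adjust +10): 18 + 10 = 28
  Event 4 (sale 4): sell min(4,28)=4. stock: 28 - 4 = 24. total_sold = 12
  Event 5 (restock 33): 24 + 33 = 57
  Event 6 (sale 17): sell min(17,57)=17. stock: 57 - 17 = 40. total_sold = 29
  Event 7 (restock 39): 40 + 39 = 79
  Event 8 (sale 10): sell min(10,79)=10. stock: 79 - 10 = 69. total_sold = 39
  Event 9 (adjust +10): 69 + 10 = 79
  Event 10 (adjust -5): 79 + -5 = 74
Final: stock = 74, total_sold = 39

Answer: 74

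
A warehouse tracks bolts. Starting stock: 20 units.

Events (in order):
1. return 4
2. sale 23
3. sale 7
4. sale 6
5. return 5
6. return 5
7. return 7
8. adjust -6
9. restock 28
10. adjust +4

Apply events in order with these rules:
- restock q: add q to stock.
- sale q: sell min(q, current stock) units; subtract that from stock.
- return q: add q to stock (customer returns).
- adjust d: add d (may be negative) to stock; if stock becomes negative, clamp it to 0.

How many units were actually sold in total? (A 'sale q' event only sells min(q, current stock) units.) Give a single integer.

Answer: 24

Derivation:
Processing events:
Start: stock = 20
  Event 1 (return 4): 20 + 4 = 24
  Event 2 (sale 23): sell min(23,24)=23. stock: 24 - 23 = 1. total_sold = 23
  Event 3 (sale 7): sell min(7,1)=1. stock: 1 - 1 = 0. total_sold = 24
  Event 4 (sale 6): sell min(6,0)=0. stock: 0 - 0 = 0. total_sold = 24
  Event 5 (return 5): 0 + 5 = 5
  Event 6 (return 5): 5 + 5 = 10
  Event 7 (return 7): 10 + 7 = 17
  Event 8 (adjust -6): 17 + -6 = 11
  Event 9 (restock 28): 11 + 28 = 39
  Event 10 (adjust +4): 39 + 4 = 43
Final: stock = 43, total_sold = 24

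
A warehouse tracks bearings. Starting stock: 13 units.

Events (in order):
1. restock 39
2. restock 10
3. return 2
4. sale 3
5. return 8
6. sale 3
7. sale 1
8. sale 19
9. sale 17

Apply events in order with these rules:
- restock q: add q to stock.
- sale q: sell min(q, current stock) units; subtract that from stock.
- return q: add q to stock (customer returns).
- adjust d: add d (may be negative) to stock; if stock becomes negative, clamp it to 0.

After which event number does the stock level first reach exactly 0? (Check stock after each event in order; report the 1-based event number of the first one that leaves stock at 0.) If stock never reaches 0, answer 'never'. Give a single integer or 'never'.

Answer: never

Derivation:
Processing events:
Start: stock = 13
  Event 1 (restock 39): 13 + 39 = 52
  Event 2 (restock 10): 52 + 10 = 62
  Event 3 (return 2): 62 + 2 = 64
  Event 4 (sale 3): sell min(3,64)=3. stock: 64 - 3 = 61. total_sold = 3
  Event 5 (return 8): 61 + 8 = 69
  Event 6 (sale 3): sell min(3,69)=3. stock: 69 - 3 = 66. total_sold = 6
  Event 7 (sale 1): sell min(1,66)=1. stock: 66 - 1 = 65. total_sold = 7
  Event 8 (sale 19): sell min(19,65)=19. stock: 65 - 19 = 46. total_sold = 26
  Event 9 (sale 17): sell min(17,46)=17. stock: 46 - 17 = 29. total_sold = 43
Final: stock = 29, total_sold = 43

Stock never reaches 0.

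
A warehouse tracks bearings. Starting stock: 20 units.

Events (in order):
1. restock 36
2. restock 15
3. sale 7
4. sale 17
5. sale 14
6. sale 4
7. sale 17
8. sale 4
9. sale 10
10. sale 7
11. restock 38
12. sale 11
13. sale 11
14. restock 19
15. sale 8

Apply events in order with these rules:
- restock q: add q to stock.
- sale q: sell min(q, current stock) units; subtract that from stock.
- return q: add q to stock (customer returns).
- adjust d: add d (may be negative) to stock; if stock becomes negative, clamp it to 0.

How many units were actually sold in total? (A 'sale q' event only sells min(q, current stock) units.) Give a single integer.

Processing events:
Start: stock = 20
  Event 1 (restock 36): 20 + 36 = 56
  Event 2 (restock 15): 56 + 15 = 71
  Event 3 (sale 7): sell min(7,71)=7. stock: 71 - 7 = 64. total_sold = 7
  Event 4 (sale 17): sell min(17,64)=17. stock: 64 - 17 = 47. total_sold = 24
  Event 5 (sale 14): sell min(14,47)=14. stock: 47 - 14 = 33. total_sold = 38
  Event 6 (sale 4): sell min(4,33)=4. stock: 33 - 4 = 29. total_sold = 42
  Event 7 (sale 17): sell min(17,29)=17. stock: 29 - 17 = 12. total_sold = 59
  Event 8 (sale 4): sell min(4,12)=4. stock: 12 - 4 = 8. total_sold = 63
  Event 9 (sale 10): sell min(10,8)=8. stock: 8 - 8 = 0. total_sold = 71
  Event 10 (sale 7): sell min(7,0)=0. stock: 0 - 0 = 0. total_sold = 71
  Event 11 (restock 38): 0 + 38 = 38
  Event 12 (sale 11): sell min(11,38)=11. stock: 38 - 11 = 27. total_sold = 82
  Event 13 (sale 11): sell min(11,27)=11. stock: 27 - 11 = 16. total_sold = 93
  Event 14 (restock 19): 16 + 19 = 35
  Event 15 (sale 8): sell min(8,35)=8. stock: 35 - 8 = 27. total_sold = 101
Final: stock = 27, total_sold = 101

Answer: 101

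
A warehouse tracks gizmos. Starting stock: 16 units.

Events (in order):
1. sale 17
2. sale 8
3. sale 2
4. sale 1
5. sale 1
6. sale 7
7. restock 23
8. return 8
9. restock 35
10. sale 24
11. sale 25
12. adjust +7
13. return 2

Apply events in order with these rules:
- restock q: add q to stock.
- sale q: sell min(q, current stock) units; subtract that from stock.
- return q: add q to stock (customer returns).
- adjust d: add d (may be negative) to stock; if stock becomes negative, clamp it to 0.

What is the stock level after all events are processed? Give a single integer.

Answer: 26

Derivation:
Processing events:
Start: stock = 16
  Event 1 (sale 17): sell min(17,16)=16. stock: 16 - 16 = 0. total_sold = 16
  Event 2 (sale 8): sell min(8,0)=0. stock: 0 - 0 = 0. total_sold = 16
  Event 3 (sale 2): sell min(2,0)=0. stock: 0 - 0 = 0. total_sold = 16
  Event 4 (sale 1): sell min(1,0)=0. stock: 0 - 0 = 0. total_sold = 16
  Event 5 (sale 1): sell min(1,0)=0. stock: 0 - 0 = 0. total_sold = 16
  Event 6 (sale 7): sell min(7,0)=0. stock: 0 - 0 = 0. total_sold = 16
  Event 7 (restock 23): 0 + 23 = 23
  Event 8 (return 8): 23 + 8 = 31
  Event 9 (restock 35): 31 + 35 = 66
  Event 10 (sale 24): sell min(24,66)=24. stock: 66 - 24 = 42. total_sold = 40
  Event 11 (sale 25): sell min(25,42)=25. stock: 42 - 25 = 17. total_sold = 65
  Event 12 (adjust +7): 17 + 7 = 24
  Event 13 (return 2): 24 + 2 = 26
Final: stock = 26, total_sold = 65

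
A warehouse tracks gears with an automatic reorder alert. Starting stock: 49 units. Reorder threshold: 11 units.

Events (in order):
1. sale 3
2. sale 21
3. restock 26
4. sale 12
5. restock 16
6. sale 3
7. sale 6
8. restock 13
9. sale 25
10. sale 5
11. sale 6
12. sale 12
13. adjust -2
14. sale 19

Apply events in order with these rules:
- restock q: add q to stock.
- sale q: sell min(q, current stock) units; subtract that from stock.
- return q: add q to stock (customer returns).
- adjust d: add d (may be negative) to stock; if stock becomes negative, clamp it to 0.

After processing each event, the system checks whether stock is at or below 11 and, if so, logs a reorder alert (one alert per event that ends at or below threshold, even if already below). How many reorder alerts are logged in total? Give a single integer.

Answer: 3

Derivation:
Processing events:
Start: stock = 49
  Event 1 (sale 3): sell min(3,49)=3. stock: 49 - 3 = 46. total_sold = 3
  Event 2 (sale 21): sell min(21,46)=21. stock: 46 - 21 = 25. total_sold = 24
  Event 3 (restock 26): 25 + 26 = 51
  Event 4 (sale 12): sell min(12,51)=12. stock: 51 - 12 = 39. total_sold = 36
  Event 5 (restock 16): 39 + 16 = 55
  Event 6 (sale 3): sell min(3,55)=3. stock: 55 - 3 = 52. total_sold = 39
  Event 7 (sale 6): sell min(6,52)=6. stock: 52 - 6 = 46. total_sold = 45
  Event 8 (restock 13): 46 + 13 = 59
  Event 9 (sale 25): sell min(25,59)=25. stock: 59 - 25 = 34. total_sold = 70
  Event 10 (sale 5): sell min(5,34)=5. stock: 34 - 5 = 29. total_sold = 75
  Event 11 (sale 6): sell min(6,29)=6. stock: 29 - 6 = 23. total_sold = 81
  Event 12 (sale 12): sell min(12,23)=12. stock: 23 - 12 = 11. total_sold = 93
  Event 13 (adjust -2): 11 + -2 = 9
  Event 14 (sale 19): sell min(19,9)=9. stock: 9 - 9 = 0. total_sold = 102
Final: stock = 0, total_sold = 102

Checking against threshold 11:
  After event 1: stock=46 > 11
  After event 2: stock=25 > 11
  After event 3: stock=51 > 11
  After event 4: stock=39 > 11
  After event 5: stock=55 > 11
  After event 6: stock=52 > 11
  After event 7: stock=46 > 11
  After event 8: stock=59 > 11
  After event 9: stock=34 > 11
  After event 10: stock=29 > 11
  After event 11: stock=23 > 11
  After event 12: stock=11 <= 11 -> ALERT
  After event 13: stock=9 <= 11 -> ALERT
  After event 14: stock=0 <= 11 -> ALERT
Alert events: [12, 13, 14]. Count = 3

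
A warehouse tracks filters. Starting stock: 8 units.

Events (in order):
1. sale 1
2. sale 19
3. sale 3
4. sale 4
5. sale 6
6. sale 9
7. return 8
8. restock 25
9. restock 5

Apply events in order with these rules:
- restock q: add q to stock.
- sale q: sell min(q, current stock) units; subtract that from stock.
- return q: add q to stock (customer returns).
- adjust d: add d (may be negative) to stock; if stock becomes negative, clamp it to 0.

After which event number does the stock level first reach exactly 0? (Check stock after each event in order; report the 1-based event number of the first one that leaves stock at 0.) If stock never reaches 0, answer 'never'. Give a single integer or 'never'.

Answer: 2

Derivation:
Processing events:
Start: stock = 8
  Event 1 (sale 1): sell min(1,8)=1. stock: 8 - 1 = 7. total_sold = 1
  Event 2 (sale 19): sell min(19,7)=7. stock: 7 - 7 = 0. total_sold = 8
  Event 3 (sale 3): sell min(3,0)=0. stock: 0 - 0 = 0. total_sold = 8
  Event 4 (sale 4): sell min(4,0)=0. stock: 0 - 0 = 0. total_sold = 8
  Event 5 (sale 6): sell min(6,0)=0. stock: 0 - 0 = 0. total_sold = 8
  Event 6 (sale 9): sell min(9,0)=0. stock: 0 - 0 = 0. total_sold = 8
  Event 7 (return 8): 0 + 8 = 8
  Event 8 (restock 25): 8 + 25 = 33
  Event 9 (restock 5): 33 + 5 = 38
Final: stock = 38, total_sold = 8

First zero at event 2.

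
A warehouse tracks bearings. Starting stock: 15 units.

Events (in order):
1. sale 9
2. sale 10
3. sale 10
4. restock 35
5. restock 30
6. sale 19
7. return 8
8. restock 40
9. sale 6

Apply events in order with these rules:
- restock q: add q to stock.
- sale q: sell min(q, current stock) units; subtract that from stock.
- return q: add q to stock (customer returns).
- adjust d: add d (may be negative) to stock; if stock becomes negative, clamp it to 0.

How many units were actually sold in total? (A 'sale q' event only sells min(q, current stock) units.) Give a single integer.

Processing events:
Start: stock = 15
  Event 1 (sale 9): sell min(9,15)=9. stock: 15 - 9 = 6. total_sold = 9
  Event 2 (sale 10): sell min(10,6)=6. stock: 6 - 6 = 0. total_sold = 15
  Event 3 (sale 10): sell min(10,0)=0. stock: 0 - 0 = 0. total_sold = 15
  Event 4 (restock 35): 0 + 35 = 35
  Event 5 (restock 30): 35 + 30 = 65
  Event 6 (sale 19): sell min(19,65)=19. stock: 65 - 19 = 46. total_sold = 34
  Event 7 (return 8): 46 + 8 = 54
  Event 8 (restock 40): 54 + 40 = 94
  Event 9 (sale 6): sell min(6,94)=6. stock: 94 - 6 = 88. total_sold = 40
Final: stock = 88, total_sold = 40

Answer: 40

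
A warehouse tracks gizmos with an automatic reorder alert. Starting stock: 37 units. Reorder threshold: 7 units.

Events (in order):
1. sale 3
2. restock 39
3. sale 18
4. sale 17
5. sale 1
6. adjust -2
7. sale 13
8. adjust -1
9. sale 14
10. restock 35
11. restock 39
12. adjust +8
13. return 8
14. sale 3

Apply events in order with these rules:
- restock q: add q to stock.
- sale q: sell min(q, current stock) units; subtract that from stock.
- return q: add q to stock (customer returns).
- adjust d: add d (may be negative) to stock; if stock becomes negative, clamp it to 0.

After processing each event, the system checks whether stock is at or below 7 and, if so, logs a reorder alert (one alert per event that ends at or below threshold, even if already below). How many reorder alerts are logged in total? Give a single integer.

Answer: 1

Derivation:
Processing events:
Start: stock = 37
  Event 1 (sale 3): sell min(3,37)=3. stock: 37 - 3 = 34. total_sold = 3
  Event 2 (restock 39): 34 + 39 = 73
  Event 3 (sale 18): sell min(18,73)=18. stock: 73 - 18 = 55. total_sold = 21
  Event 4 (sale 17): sell min(17,55)=17. stock: 55 - 17 = 38. total_sold = 38
  Event 5 (sale 1): sell min(1,38)=1. stock: 38 - 1 = 37. total_sold = 39
  Event 6 (adjust -2): 37 + -2 = 35
  Event 7 (sale 13): sell min(13,35)=13. stock: 35 - 13 = 22. total_sold = 52
  Event 8 (adjust -1): 22 + -1 = 21
  Event 9 (sale 14): sell min(14,21)=14. stock: 21 - 14 = 7. total_sold = 66
  Event 10 (restock 35): 7 + 35 = 42
  Event 11 (restock 39): 42 + 39 = 81
  Event 12 (adjust +8): 81 + 8 = 89
  Event 13 (return 8): 89 + 8 = 97
  Event 14 (sale 3): sell min(3,97)=3. stock: 97 - 3 = 94. total_sold = 69
Final: stock = 94, total_sold = 69

Checking against threshold 7:
  After event 1: stock=34 > 7
  After event 2: stock=73 > 7
  After event 3: stock=55 > 7
  After event 4: stock=38 > 7
  After event 5: stock=37 > 7
  After event 6: stock=35 > 7
  After event 7: stock=22 > 7
  After event 8: stock=21 > 7
  After event 9: stock=7 <= 7 -> ALERT
  After event 10: stock=42 > 7
  After event 11: stock=81 > 7
  After event 12: stock=89 > 7
  After event 13: stock=97 > 7
  After event 14: stock=94 > 7
Alert events: [9]. Count = 1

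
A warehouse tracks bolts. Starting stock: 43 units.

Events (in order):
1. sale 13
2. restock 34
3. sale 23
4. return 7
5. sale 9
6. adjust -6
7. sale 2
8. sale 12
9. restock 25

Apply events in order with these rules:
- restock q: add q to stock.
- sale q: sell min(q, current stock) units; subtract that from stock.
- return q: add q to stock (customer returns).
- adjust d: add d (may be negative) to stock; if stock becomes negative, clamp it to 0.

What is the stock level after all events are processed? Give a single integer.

Answer: 44

Derivation:
Processing events:
Start: stock = 43
  Event 1 (sale 13): sell min(13,43)=13. stock: 43 - 13 = 30. total_sold = 13
  Event 2 (restock 34): 30 + 34 = 64
  Event 3 (sale 23): sell min(23,64)=23. stock: 64 - 23 = 41. total_sold = 36
  Event 4 (return 7): 41 + 7 = 48
  Event 5 (sale 9): sell min(9,48)=9. stock: 48 - 9 = 39. total_sold = 45
  Event 6 (adjust -6): 39 + -6 = 33
  Event 7 (sale 2): sell min(2,33)=2. stock: 33 - 2 = 31. total_sold = 47
  Event 8 (sale 12): sell min(12,31)=12. stock: 31 - 12 = 19. total_sold = 59
  Event 9 (restock 25): 19 + 25 = 44
Final: stock = 44, total_sold = 59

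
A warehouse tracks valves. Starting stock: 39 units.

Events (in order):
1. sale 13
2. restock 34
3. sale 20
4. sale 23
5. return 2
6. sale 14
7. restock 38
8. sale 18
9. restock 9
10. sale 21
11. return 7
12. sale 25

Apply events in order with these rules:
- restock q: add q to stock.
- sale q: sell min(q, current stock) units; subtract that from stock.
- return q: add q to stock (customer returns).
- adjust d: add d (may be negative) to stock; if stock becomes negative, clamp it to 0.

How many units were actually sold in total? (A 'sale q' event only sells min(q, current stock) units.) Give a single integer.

Processing events:
Start: stock = 39
  Event 1 (sale 13): sell min(13,39)=13. stock: 39 - 13 = 26. total_sold = 13
  Event 2 (restock 34): 26 + 34 = 60
  Event 3 (sale 20): sell min(20,60)=20. stock: 60 - 20 = 40. total_sold = 33
  Event 4 (sale 23): sell min(23,40)=23. stock: 40 - 23 = 17. total_sold = 56
  Event 5 (return 2): 17 + 2 = 19
  Event 6 (sale 14): sell min(14,19)=14. stock: 19 - 14 = 5. total_sold = 70
  Event 7 (restock 38): 5 + 38 = 43
  Event 8 (sale 18): sell min(18,43)=18. stock: 43 - 18 = 25. total_sold = 88
  Event 9 (restock 9): 25 + 9 = 34
  Event 10 (sale 21): sell min(21,34)=21. stock: 34 - 21 = 13. total_sold = 109
  Event 11 (return 7): 13 + 7 = 20
  Event 12 (sale 25): sell min(25,20)=20. stock: 20 - 20 = 0. total_sold = 129
Final: stock = 0, total_sold = 129

Answer: 129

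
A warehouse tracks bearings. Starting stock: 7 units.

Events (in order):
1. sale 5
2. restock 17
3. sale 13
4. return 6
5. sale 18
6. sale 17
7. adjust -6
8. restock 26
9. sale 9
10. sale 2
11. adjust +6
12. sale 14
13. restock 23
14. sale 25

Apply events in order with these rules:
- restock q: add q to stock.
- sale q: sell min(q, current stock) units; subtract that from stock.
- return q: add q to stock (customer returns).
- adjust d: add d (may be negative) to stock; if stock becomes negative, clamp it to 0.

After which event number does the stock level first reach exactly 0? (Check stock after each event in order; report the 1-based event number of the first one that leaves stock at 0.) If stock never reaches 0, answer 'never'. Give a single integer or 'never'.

Answer: 5

Derivation:
Processing events:
Start: stock = 7
  Event 1 (sale 5): sell min(5,7)=5. stock: 7 - 5 = 2. total_sold = 5
  Event 2 (restock 17): 2 + 17 = 19
  Event 3 (sale 13): sell min(13,19)=13. stock: 19 - 13 = 6. total_sold = 18
  Event 4 (return 6): 6 + 6 = 12
  Event 5 (sale 18): sell min(18,12)=12. stock: 12 - 12 = 0. total_sold = 30
  Event 6 (sale 17): sell min(17,0)=0. stock: 0 - 0 = 0. total_sold = 30
  Event 7 (adjust -6): 0 + -6 = 0 (clamped to 0)
  Event 8 (restock 26): 0 + 26 = 26
  Event 9 (sale 9): sell min(9,26)=9. stock: 26 - 9 = 17. total_sold = 39
  Event 10 (sale 2): sell min(2,17)=2. stock: 17 - 2 = 15. total_sold = 41
  Event 11 (adjust +6): 15 + 6 = 21
  Event 12 (sale 14): sell min(14,21)=14. stock: 21 - 14 = 7. total_sold = 55
  Event 13 (restock 23): 7 + 23 = 30
  Event 14 (sale 25): sell min(25,30)=25. stock: 30 - 25 = 5. total_sold = 80
Final: stock = 5, total_sold = 80

First zero at event 5.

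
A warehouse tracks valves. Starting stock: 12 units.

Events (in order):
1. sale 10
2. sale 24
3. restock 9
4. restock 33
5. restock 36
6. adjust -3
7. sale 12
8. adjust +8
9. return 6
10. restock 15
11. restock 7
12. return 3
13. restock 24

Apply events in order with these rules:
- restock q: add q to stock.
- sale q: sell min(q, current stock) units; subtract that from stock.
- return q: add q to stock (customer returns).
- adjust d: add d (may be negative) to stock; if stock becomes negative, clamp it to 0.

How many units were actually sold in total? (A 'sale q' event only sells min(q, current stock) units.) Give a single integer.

Processing events:
Start: stock = 12
  Event 1 (sale 10): sell min(10,12)=10. stock: 12 - 10 = 2. total_sold = 10
  Event 2 (sale 24): sell min(24,2)=2. stock: 2 - 2 = 0. total_sold = 12
  Event 3 (restock 9): 0 + 9 = 9
  Event 4 (restock 33): 9 + 33 = 42
  Event 5 (restock 36): 42 + 36 = 78
  Event 6 (adjust -3): 78 + -3 = 75
  Event 7 (sale 12): sell min(12,75)=12. stock: 75 - 12 = 63. total_sold = 24
  Event 8 (adjust +8): 63 + 8 = 71
  Event 9 (return 6): 71 + 6 = 77
  Event 10 (restock 15): 77 + 15 = 92
  Event 11 (restock 7): 92 + 7 = 99
  Event 12 (return 3): 99 + 3 = 102
  Event 13 (restock 24): 102 + 24 = 126
Final: stock = 126, total_sold = 24

Answer: 24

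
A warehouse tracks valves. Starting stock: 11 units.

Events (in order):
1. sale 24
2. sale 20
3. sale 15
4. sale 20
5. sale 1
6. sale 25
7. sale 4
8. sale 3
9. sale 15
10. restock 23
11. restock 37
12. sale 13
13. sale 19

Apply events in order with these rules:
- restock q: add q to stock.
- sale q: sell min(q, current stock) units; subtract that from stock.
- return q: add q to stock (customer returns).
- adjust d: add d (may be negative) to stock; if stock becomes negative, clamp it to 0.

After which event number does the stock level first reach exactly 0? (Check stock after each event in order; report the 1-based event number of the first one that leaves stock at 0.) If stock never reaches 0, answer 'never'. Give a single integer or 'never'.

Answer: 1

Derivation:
Processing events:
Start: stock = 11
  Event 1 (sale 24): sell min(24,11)=11. stock: 11 - 11 = 0. total_sold = 11
  Event 2 (sale 20): sell min(20,0)=0. stock: 0 - 0 = 0. total_sold = 11
  Event 3 (sale 15): sell min(15,0)=0. stock: 0 - 0 = 0. total_sold = 11
  Event 4 (sale 20): sell min(20,0)=0. stock: 0 - 0 = 0. total_sold = 11
  Event 5 (sale 1): sell min(1,0)=0. stock: 0 - 0 = 0. total_sold = 11
  Event 6 (sale 25): sell min(25,0)=0. stock: 0 - 0 = 0. total_sold = 11
  Event 7 (sale 4): sell min(4,0)=0. stock: 0 - 0 = 0. total_sold = 11
  Event 8 (sale 3): sell min(3,0)=0. stock: 0 - 0 = 0. total_sold = 11
  Event 9 (sale 15): sell min(15,0)=0. stock: 0 - 0 = 0. total_sold = 11
  Event 10 (restock 23): 0 + 23 = 23
  Event 11 (restock 37): 23 + 37 = 60
  Event 12 (sale 13): sell min(13,60)=13. stock: 60 - 13 = 47. total_sold = 24
  Event 13 (sale 19): sell min(19,47)=19. stock: 47 - 19 = 28. total_sold = 43
Final: stock = 28, total_sold = 43

First zero at event 1.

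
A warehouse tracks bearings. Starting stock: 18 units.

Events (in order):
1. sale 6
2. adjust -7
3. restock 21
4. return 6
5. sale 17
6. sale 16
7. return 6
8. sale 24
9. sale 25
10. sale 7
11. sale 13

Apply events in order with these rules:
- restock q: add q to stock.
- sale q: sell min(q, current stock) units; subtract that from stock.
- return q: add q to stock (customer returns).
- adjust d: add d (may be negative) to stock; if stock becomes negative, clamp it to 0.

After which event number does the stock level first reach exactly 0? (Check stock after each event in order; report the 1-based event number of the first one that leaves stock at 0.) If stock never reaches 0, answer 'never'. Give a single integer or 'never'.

Processing events:
Start: stock = 18
  Event 1 (sale 6): sell min(6,18)=6. stock: 18 - 6 = 12. total_sold = 6
  Event 2 (adjust -7): 12 + -7 = 5
  Event 3 (restock 21): 5 + 21 = 26
  Event 4 (return 6): 26 + 6 = 32
  Event 5 (sale 17): sell min(17,32)=17. stock: 32 - 17 = 15. total_sold = 23
  Event 6 (sale 16): sell min(16,15)=15. stock: 15 - 15 = 0. total_sold = 38
  Event 7 (return 6): 0 + 6 = 6
  Event 8 (sale 24): sell min(24,6)=6. stock: 6 - 6 = 0. total_sold = 44
  Event 9 (sale 25): sell min(25,0)=0. stock: 0 - 0 = 0. total_sold = 44
  Event 10 (sale 7): sell min(7,0)=0. stock: 0 - 0 = 0. total_sold = 44
  Event 11 (sale 13): sell min(13,0)=0. stock: 0 - 0 = 0. total_sold = 44
Final: stock = 0, total_sold = 44

First zero at event 6.

Answer: 6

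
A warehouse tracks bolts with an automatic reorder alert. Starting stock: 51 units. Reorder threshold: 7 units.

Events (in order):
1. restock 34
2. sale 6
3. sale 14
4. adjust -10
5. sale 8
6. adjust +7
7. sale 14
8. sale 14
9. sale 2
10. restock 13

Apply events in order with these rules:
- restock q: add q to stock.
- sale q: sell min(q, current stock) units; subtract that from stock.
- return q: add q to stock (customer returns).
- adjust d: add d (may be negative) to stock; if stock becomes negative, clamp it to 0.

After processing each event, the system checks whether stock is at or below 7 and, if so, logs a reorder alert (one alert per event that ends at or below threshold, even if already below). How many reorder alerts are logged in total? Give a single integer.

Answer: 0

Derivation:
Processing events:
Start: stock = 51
  Event 1 (restock 34): 51 + 34 = 85
  Event 2 (sale 6): sell min(6,85)=6. stock: 85 - 6 = 79. total_sold = 6
  Event 3 (sale 14): sell min(14,79)=14. stock: 79 - 14 = 65. total_sold = 20
  Event 4 (adjust -10): 65 + -10 = 55
  Event 5 (sale 8): sell min(8,55)=8. stock: 55 - 8 = 47. total_sold = 28
  Event 6 (adjust +7): 47 + 7 = 54
  Event 7 (sale 14): sell min(14,54)=14. stock: 54 - 14 = 40. total_sold = 42
  Event 8 (sale 14): sell min(14,40)=14. stock: 40 - 14 = 26. total_sold = 56
  Event 9 (sale 2): sell min(2,26)=2. stock: 26 - 2 = 24. total_sold = 58
  Event 10 (restock 13): 24 + 13 = 37
Final: stock = 37, total_sold = 58

Checking against threshold 7:
  After event 1: stock=85 > 7
  After event 2: stock=79 > 7
  After event 3: stock=65 > 7
  After event 4: stock=55 > 7
  After event 5: stock=47 > 7
  After event 6: stock=54 > 7
  After event 7: stock=40 > 7
  After event 8: stock=26 > 7
  After event 9: stock=24 > 7
  After event 10: stock=37 > 7
Alert events: []. Count = 0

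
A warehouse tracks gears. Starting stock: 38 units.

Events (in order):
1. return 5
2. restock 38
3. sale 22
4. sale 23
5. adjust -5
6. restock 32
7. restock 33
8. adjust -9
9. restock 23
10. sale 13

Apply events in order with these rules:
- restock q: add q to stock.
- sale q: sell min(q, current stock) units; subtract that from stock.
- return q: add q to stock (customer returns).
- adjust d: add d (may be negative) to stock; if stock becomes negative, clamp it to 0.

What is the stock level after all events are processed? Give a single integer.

Processing events:
Start: stock = 38
  Event 1 (return 5): 38 + 5 = 43
  Event 2 (restock 38): 43 + 38 = 81
  Event 3 (sale 22): sell min(22,81)=22. stock: 81 - 22 = 59. total_sold = 22
  Event 4 (sale 23): sell min(23,59)=23. stock: 59 - 23 = 36. total_sold = 45
  Event 5 (adjust -5): 36 + -5 = 31
  Event 6 (restock 32): 31 + 32 = 63
  Event 7 (restock 33): 63 + 33 = 96
  Event 8 (adjust -9): 96 + -9 = 87
  Event 9 (restock 23): 87 + 23 = 110
  Event 10 (sale 13): sell min(13,110)=13. stock: 110 - 13 = 97. total_sold = 58
Final: stock = 97, total_sold = 58

Answer: 97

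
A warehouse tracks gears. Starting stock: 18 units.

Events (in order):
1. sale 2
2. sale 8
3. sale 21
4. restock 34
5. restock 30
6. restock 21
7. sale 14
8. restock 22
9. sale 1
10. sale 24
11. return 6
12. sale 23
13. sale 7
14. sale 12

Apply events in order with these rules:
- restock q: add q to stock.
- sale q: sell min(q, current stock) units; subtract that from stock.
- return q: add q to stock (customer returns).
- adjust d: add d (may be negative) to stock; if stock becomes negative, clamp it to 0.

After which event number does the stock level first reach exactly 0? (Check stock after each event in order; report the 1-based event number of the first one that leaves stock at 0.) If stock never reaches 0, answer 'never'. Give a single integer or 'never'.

Answer: 3

Derivation:
Processing events:
Start: stock = 18
  Event 1 (sale 2): sell min(2,18)=2. stock: 18 - 2 = 16. total_sold = 2
  Event 2 (sale 8): sell min(8,16)=8. stock: 16 - 8 = 8. total_sold = 10
  Event 3 (sale 21): sell min(21,8)=8. stock: 8 - 8 = 0. total_sold = 18
  Event 4 (restock 34): 0 + 34 = 34
  Event 5 (restock 30): 34 + 30 = 64
  Event 6 (restock 21): 64 + 21 = 85
  Event 7 (sale 14): sell min(14,85)=14. stock: 85 - 14 = 71. total_sold = 32
  Event 8 (restock 22): 71 + 22 = 93
  Event 9 (sale 1): sell min(1,93)=1. stock: 93 - 1 = 92. total_sold = 33
  Event 10 (sale 24): sell min(24,92)=24. stock: 92 - 24 = 68. total_sold = 57
  Event 11 (return 6): 68 + 6 = 74
  Event 12 (sale 23): sell min(23,74)=23. stock: 74 - 23 = 51. total_sold = 80
  Event 13 (sale 7): sell min(7,51)=7. stock: 51 - 7 = 44. total_sold = 87
  Event 14 (sale 12): sell min(12,44)=12. stock: 44 - 12 = 32. total_sold = 99
Final: stock = 32, total_sold = 99

First zero at event 3.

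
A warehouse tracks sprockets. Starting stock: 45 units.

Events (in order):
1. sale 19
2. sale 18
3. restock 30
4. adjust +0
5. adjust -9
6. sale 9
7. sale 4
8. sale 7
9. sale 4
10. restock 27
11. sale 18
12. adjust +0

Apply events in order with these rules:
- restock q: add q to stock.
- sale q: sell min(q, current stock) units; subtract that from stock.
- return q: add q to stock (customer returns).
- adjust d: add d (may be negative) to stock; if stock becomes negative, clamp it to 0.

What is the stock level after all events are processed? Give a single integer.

Processing events:
Start: stock = 45
  Event 1 (sale 19): sell min(19,45)=19. stock: 45 - 19 = 26. total_sold = 19
  Event 2 (sale 18): sell min(18,26)=18. stock: 26 - 18 = 8. total_sold = 37
  Event 3 (restock 30): 8 + 30 = 38
  Event 4 (adjust +0): 38 + 0 = 38
  Event 5 (adjust -9): 38 + -9 = 29
  Event 6 (sale 9): sell min(9,29)=9. stock: 29 - 9 = 20. total_sold = 46
  Event 7 (sale 4): sell min(4,20)=4. stock: 20 - 4 = 16. total_sold = 50
  Event 8 (sale 7): sell min(7,16)=7. stock: 16 - 7 = 9. total_sold = 57
  Event 9 (sale 4): sell min(4,9)=4. stock: 9 - 4 = 5. total_sold = 61
  Event 10 (restock 27): 5 + 27 = 32
  Event 11 (sale 18): sell min(18,32)=18. stock: 32 - 18 = 14. total_sold = 79
  Event 12 (adjust +0): 14 + 0 = 14
Final: stock = 14, total_sold = 79

Answer: 14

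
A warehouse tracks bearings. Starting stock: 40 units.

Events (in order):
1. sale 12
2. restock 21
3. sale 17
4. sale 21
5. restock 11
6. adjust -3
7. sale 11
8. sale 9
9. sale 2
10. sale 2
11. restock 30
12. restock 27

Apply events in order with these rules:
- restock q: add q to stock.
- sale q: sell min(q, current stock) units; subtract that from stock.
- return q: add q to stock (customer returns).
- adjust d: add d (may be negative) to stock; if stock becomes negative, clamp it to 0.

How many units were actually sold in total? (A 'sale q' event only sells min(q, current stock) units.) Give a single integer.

Answer: 69

Derivation:
Processing events:
Start: stock = 40
  Event 1 (sale 12): sell min(12,40)=12. stock: 40 - 12 = 28. total_sold = 12
  Event 2 (restock 21): 28 + 21 = 49
  Event 3 (sale 17): sell min(17,49)=17. stock: 49 - 17 = 32. total_sold = 29
  Event 4 (sale 21): sell min(21,32)=21. stock: 32 - 21 = 11. total_sold = 50
  Event 5 (restock 11): 11 + 11 = 22
  Event 6 (adjust -3): 22 + -3 = 19
  Event 7 (sale 11): sell min(11,19)=11. stock: 19 - 11 = 8. total_sold = 61
  Event 8 (sale 9): sell min(9,8)=8. stock: 8 - 8 = 0. total_sold = 69
  Event 9 (sale 2): sell min(2,0)=0. stock: 0 - 0 = 0. total_sold = 69
  Event 10 (sale 2): sell min(2,0)=0. stock: 0 - 0 = 0. total_sold = 69
  Event 11 (restock 30): 0 + 30 = 30
  Event 12 (restock 27): 30 + 27 = 57
Final: stock = 57, total_sold = 69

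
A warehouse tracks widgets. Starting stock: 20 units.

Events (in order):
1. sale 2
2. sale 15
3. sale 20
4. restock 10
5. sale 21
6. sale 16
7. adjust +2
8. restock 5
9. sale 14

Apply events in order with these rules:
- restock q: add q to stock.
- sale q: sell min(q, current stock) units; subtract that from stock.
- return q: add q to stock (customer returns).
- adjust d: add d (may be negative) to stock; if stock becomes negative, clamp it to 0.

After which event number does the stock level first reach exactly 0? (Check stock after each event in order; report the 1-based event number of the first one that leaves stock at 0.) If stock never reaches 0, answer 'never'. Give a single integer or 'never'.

Answer: 3

Derivation:
Processing events:
Start: stock = 20
  Event 1 (sale 2): sell min(2,20)=2. stock: 20 - 2 = 18. total_sold = 2
  Event 2 (sale 15): sell min(15,18)=15. stock: 18 - 15 = 3. total_sold = 17
  Event 3 (sale 20): sell min(20,3)=3. stock: 3 - 3 = 0. total_sold = 20
  Event 4 (restock 10): 0 + 10 = 10
  Event 5 (sale 21): sell min(21,10)=10. stock: 10 - 10 = 0. total_sold = 30
  Event 6 (sale 16): sell min(16,0)=0. stock: 0 - 0 = 0. total_sold = 30
  Event 7 (adjust +2): 0 + 2 = 2
  Event 8 (restock 5): 2 + 5 = 7
  Event 9 (sale 14): sell min(14,7)=7. stock: 7 - 7 = 0. total_sold = 37
Final: stock = 0, total_sold = 37

First zero at event 3.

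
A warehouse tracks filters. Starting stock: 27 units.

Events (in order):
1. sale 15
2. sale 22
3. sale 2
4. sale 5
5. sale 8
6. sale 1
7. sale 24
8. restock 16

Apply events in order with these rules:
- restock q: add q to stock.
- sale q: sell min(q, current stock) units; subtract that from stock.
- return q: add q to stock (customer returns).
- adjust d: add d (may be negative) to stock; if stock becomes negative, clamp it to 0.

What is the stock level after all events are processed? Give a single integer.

Answer: 16

Derivation:
Processing events:
Start: stock = 27
  Event 1 (sale 15): sell min(15,27)=15. stock: 27 - 15 = 12. total_sold = 15
  Event 2 (sale 22): sell min(22,12)=12. stock: 12 - 12 = 0. total_sold = 27
  Event 3 (sale 2): sell min(2,0)=0. stock: 0 - 0 = 0. total_sold = 27
  Event 4 (sale 5): sell min(5,0)=0. stock: 0 - 0 = 0. total_sold = 27
  Event 5 (sale 8): sell min(8,0)=0. stock: 0 - 0 = 0. total_sold = 27
  Event 6 (sale 1): sell min(1,0)=0. stock: 0 - 0 = 0. total_sold = 27
  Event 7 (sale 24): sell min(24,0)=0. stock: 0 - 0 = 0. total_sold = 27
  Event 8 (restock 16): 0 + 16 = 16
Final: stock = 16, total_sold = 27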